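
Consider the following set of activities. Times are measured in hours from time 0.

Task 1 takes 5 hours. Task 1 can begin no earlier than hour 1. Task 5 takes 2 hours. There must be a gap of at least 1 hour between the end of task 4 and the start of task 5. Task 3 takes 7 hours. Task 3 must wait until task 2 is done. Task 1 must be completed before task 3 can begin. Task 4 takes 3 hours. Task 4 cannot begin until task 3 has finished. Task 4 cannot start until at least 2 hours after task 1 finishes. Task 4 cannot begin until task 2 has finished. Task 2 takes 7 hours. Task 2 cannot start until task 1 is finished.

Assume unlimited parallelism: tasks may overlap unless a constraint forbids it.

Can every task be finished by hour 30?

After its own release at hour 1, task 1 can start at hour 1 and finishes at hour 6.
Task 2 cannot begin until task 1 (finishes hour 6). It runs from hour 6 to 6 + 7 = hour 13.
Task 3 has to wait for task 2 (finishes hour 13); task 1 (finishes hour 6). The latest of these is hour 13, so task 3 runs hour 13 to 13 + 7 = hour 20.
Task 4 needs all of task 3 (finishes hour 20); task 1 (finishes hour 6, plus 2-hour gap → hour 8); task 2 (finishes hour 13). That puts its earliest start at hour 20; it finishes at 20 + 3 = hour 23.
Task 5 cannot begin until task 4 (finishes hour 23, plus 1-hour gap → hour 24). It runs from hour 24 to 24 + 2 = hour 26.
Every task is finished by hour 26, which is no later than the deadline of 30, so the schedule is feasible.

Yes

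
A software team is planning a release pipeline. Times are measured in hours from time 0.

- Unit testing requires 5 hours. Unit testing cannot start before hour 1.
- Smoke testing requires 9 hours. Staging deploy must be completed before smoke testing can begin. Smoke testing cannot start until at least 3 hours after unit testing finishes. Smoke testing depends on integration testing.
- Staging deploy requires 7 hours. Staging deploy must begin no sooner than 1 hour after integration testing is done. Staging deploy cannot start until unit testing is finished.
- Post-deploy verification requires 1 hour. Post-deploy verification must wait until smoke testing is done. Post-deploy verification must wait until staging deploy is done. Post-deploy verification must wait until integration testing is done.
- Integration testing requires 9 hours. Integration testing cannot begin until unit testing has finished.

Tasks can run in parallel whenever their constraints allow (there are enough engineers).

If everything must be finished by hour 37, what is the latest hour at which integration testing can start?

Nothing follows post-deploy verification; the deadline of hour 37 is its only limit. It must start by 37 − 1 = hour 36.
Smoke testing feeds into post-deploy verification (must start by hour 36); so smoke testing must finish by hour 36 and therefore start by hour 27.
Staging deploy has several dependents: smoke testing (must start by hour 27); post-deploy verification (must start by hour 36). The earliest of those limits is hour 27, so staging deploy must start by 27 − 7 = hour 20.
For integration testing: staging deploy (must start by hour 20, minus 1-hour gap → hour 19); smoke testing (must start by hour 27); post-deploy verification (must start by hour 36). The most restrictive is hour 19; with a 9-hour duration, integration testing must start by hour 10.

10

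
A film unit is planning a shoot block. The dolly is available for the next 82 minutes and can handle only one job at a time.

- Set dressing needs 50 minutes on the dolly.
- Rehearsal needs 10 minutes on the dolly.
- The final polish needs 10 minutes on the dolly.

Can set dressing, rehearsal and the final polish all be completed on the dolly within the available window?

Running back to back, the jobs need 50 + 10 + 10 = 70 minutes on the dolly.
Since 70 ≤ 82, they fit within the window.

Yes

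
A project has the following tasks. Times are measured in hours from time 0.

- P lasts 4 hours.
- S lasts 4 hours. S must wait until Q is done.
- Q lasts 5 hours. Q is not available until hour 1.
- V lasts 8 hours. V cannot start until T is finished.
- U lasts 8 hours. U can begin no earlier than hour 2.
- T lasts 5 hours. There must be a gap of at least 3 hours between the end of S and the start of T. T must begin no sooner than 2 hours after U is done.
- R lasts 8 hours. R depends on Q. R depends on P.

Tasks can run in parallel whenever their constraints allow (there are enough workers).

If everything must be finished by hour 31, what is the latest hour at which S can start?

11

V must finish by hour 31; it takes 8 hours, so it must start by 31 − 8 = hour 23.
T has to be done before V (must start by hour 23). That means finishing by hour 23, i.e. starting by 23 − 5 = hour 18.
S has to be done before T (must start by hour 18, minus 3-hour gap → hour 15). That means finishing by hour 15, i.e. starting by 15 − 4 = hour 11.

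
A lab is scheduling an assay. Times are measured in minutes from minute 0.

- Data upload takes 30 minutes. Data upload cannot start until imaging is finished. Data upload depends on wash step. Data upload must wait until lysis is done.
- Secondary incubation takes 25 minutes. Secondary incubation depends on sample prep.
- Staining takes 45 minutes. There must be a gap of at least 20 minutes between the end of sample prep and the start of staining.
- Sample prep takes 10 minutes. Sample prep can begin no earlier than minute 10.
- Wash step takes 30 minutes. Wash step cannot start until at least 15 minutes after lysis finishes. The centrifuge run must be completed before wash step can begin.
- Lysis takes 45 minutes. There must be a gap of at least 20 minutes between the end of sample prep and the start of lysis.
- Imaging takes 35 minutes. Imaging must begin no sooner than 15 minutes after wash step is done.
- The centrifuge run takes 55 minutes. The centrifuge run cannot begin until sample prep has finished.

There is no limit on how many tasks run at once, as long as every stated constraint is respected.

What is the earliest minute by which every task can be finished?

Sample prep waits on its own release at minute 10, so it starts at minute 10 and finishes at 10 + 10 = minute 20.
After sample prep (finishes minute 20), secondary incubation can start at minute 20 and finishes at minute 45.
Staining cannot begin until sample prep (finishes minute 20, plus 20-minute gap → minute 40). It runs from minute 40 to 40 + 45 = minute 85.
The centrifuge run cannot begin until sample prep (finishes minute 20). It runs from minute 20 to 20 + 55 = minute 75.
After sample prep (finishes minute 20, plus 20-minute gap → minute 40), lysis can start at minute 40 and finishes at minute 85.
For wash step: lysis (finishes minute 85, plus 15-minute gap → minute 100); the centrifuge run (finishes minute 75). Taking the maximum gives a start of minute 100, and it finishes at 100 + 30 = minute 130.
Imaging cannot begin until wash step (finishes minute 130, plus 15-minute gap → minute 145). It runs from minute 145 to 145 + 35 = minute 180.
Data upload needs all of imaging (finishes minute 180); wash step (finishes minute 130); lysis (finishes minute 85). That puts its earliest start at minute 180; it finishes at 180 + 30 = minute 210.
All tasks are finished once the last one completes. Finish times: Sample prep at 20, Lysis at 85, The centrifuge run at 75, Wash step at 130, Staining at 85, Secondary incubation at 45, Imaging at 180, Data upload at 210. The latest is minute 210.

210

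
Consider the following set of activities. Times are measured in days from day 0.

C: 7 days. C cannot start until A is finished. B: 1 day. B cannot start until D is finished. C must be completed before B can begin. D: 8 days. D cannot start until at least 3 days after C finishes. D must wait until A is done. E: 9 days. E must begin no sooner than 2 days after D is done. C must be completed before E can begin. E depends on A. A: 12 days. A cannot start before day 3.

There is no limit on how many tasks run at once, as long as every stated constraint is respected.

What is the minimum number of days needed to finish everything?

A cannot begin until its own release at day 3. It runs from day 3 to 3 + 12 = day 15.
After A (finishes day 15), C can start at day 15 and finishes at day 22.
D has to wait for C (finishes day 22, plus 3-day gap → day 25); A (finishes day 15). The latest of these is day 25, so D runs day 25 to 25 + 8 = day 33.
E needs all of D (finishes day 33, plus 2-day gap → day 35); C (finishes day 22); A (finishes day 15). That puts its earliest start at day 35; it finishes at 35 + 9 = day 44.
B has to wait for D (finishes day 33); C (finishes day 22). The latest of these is day 33, so B runs day 33 to 33 + 1 = day 34.
All tasks are finished once the last one completes. Finish times: A at 15, B at 34, C at 22, D at 33, E at 44. The latest is day 44.

44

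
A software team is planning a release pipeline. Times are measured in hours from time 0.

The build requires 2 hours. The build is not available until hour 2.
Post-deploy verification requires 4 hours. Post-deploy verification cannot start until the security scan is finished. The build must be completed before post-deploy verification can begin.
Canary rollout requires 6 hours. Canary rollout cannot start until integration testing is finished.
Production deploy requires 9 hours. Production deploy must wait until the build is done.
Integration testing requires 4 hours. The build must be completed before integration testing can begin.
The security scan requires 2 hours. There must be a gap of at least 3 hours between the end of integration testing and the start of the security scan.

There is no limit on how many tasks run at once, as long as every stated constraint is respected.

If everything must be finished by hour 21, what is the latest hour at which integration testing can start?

Post-deploy verification must finish by hour 21; it takes 4 hours, so it must start by 21 − 4 = hour 17.
Since post-deploy verification (must start by hour 17) depends on it, the security scan must finish by hour 17. Backing off its 2-hour duration gives a latest start of hour 15.
Nothing follows canary rollout; the deadline of hour 21 is its only limit. It must start by 21 − 6 = hour 15.
Integration testing must finish in time for the security scan (must start by hour 15, minus 3-hour gap → hour 12); canary rollout (must start by hour 15). The tightest is hour 12, so integration testing must start by 12 − 4 = hour 8.

8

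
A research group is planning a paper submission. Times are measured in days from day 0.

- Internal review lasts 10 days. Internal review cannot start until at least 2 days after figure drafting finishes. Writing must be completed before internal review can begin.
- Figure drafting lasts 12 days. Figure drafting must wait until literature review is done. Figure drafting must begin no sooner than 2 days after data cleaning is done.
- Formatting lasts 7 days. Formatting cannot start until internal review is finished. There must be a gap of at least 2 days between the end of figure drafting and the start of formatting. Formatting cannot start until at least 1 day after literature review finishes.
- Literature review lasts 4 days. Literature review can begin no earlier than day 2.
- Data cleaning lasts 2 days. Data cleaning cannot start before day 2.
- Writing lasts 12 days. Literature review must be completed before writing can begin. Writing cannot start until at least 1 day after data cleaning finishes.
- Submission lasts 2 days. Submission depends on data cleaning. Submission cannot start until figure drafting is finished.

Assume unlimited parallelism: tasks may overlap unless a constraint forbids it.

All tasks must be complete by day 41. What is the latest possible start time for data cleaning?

6

Formatting has no dependents, so it just needs to finish by day 41. Starting by 41 − 7 = day 34 achieves that.
Internal review feeds into formatting (must start by day 34); so internal review must finish by day 34 and therefore start by day 24.
Submission has no dependents, so it just needs to finish by day 41. Starting by 41 − 2 = day 39 achieves that.
Figure drafting feeds internal review (must start by day 24, minus 2-day gap → day 22); formatting (must start by day 34, minus 2-day gap → day 32); submission (must start by day 39). Taking the minimum, figure drafting must finish by day 22 and start by 22 − 12 = day 10.
Since internal review (must start by day 24) depends on it, writing must finish by day 24. Backing off its 12-day duration gives a latest start of day 12.
Data cleaning has several dependents: figure drafting (must start by day 10, minus 2-day gap → day 8); writing (must start by day 12, minus 1-day gap → day 11); submission (must start by day 39). The earliest of those limits is day 8, so data cleaning must start by 8 − 2 = day 6.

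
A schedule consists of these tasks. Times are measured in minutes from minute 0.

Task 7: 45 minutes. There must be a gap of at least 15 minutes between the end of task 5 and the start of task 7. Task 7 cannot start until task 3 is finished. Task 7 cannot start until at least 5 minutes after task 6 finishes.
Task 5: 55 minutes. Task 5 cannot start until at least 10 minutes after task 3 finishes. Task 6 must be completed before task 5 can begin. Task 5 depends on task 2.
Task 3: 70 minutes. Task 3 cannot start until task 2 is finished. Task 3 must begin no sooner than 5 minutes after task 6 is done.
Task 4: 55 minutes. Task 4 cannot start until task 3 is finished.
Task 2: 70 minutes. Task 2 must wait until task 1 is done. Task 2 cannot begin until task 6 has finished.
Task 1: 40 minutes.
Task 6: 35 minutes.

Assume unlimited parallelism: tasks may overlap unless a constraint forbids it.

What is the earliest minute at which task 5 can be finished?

Nothing blocks task 6, so it runs from minute 0 to minute 35.
Task 1 can start immediately at minute 0; it finishes at minute 40.
For task 2: task 1 (finishes minute 40); task 6 (finishes minute 35). Taking the maximum gives a start of minute 40, and it finishes at 40 + 70 = minute 110.
For task 3: task 2 (finishes minute 110); task 6 (finishes minute 35, plus 5-minute gap → minute 40). Taking the maximum gives a start of minute 110, and it finishes at 110 + 70 = minute 180.
Task 5 needs all of task 3 (finishes minute 180, plus 10-minute gap → minute 190); task 6 (finishes minute 35); task 2 (finishes minute 110). That puts its earliest start at minute 190; it finishes at 190 + 55 = minute 245.

245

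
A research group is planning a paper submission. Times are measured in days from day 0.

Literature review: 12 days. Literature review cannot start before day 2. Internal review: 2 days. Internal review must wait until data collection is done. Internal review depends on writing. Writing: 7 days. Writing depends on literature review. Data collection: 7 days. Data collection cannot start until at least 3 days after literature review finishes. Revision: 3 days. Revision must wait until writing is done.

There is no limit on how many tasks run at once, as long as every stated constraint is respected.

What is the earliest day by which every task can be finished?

After its own release at day 2, literature review can start at day 2 and finishes at day 14.
Writing waits on literature review (finishes day 14), so it starts at day 14 and finishes at 14 + 7 = day 21.
Revision cannot begin until writing (finishes day 21). It runs from day 21 to 21 + 3 = day 24.
Data collection cannot begin until literature review (finishes day 14, plus 3-day gap → day 17). It runs from day 17 to 17 + 7 = day 24.
Internal review has to wait for data collection (finishes day 24); writing (finishes day 21). The latest of these is day 24, so internal review runs day 24 to 24 + 2 = day 26.
All tasks are finished once the last one completes. Finish times: Literature review at 14, Data collection at 24, Writing at 21, Internal review at 26, Revision at 24. The latest is day 26.

26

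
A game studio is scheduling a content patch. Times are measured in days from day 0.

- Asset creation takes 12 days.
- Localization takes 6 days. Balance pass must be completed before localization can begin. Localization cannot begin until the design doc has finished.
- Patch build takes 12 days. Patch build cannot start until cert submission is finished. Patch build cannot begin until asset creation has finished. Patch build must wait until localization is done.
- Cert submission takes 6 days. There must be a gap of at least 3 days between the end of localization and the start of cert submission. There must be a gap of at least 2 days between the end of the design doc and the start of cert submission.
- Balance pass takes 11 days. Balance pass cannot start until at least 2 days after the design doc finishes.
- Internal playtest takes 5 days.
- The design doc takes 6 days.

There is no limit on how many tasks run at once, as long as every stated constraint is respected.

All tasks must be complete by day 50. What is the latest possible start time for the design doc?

4

Patch build must finish by day 50; it takes 12 days, so it must start by 50 − 12 = day 38.
Cert submission feeds into patch build (must start by day 38); so cert submission must finish by day 38 and therefore start by day 32.
Localization has several dependents: cert submission (must start by day 32, minus 3-day gap → day 29); patch build (must start by day 38). The earliest of those limits is day 29, so localization must start by 29 − 6 = day 23.
Since localization (must start by day 23) depends on it, balance pass must finish by day 23. Backing off its 11-day duration gives a latest start of day 12.
The design doc has several dependents: balance pass (must start by day 12, minus 2-day gap → day 10); localization (must start by day 23); cert submission (must start by day 32, minus 2-day gap → day 30). The earliest of those limits is day 10, so the design doc must start by 10 − 6 = day 4.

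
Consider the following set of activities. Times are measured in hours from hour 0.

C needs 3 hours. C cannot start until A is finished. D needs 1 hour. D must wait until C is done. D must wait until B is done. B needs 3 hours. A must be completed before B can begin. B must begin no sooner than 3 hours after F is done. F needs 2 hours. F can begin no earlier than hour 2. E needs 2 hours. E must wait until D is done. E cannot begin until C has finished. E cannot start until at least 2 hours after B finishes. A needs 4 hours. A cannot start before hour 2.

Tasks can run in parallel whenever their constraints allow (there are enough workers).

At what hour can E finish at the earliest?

14

After its own release at hour 2, F can start at hour 2 and finishes at hour 4.
After its own release at hour 2, A can start at hour 2 and finishes at hour 6.
C waits on A (finishes hour 6), so it starts at hour 6 and finishes at 6 + 3 = hour 9.
B has to wait for A (finishes hour 6); F (finishes hour 4, plus 3-hour gap → hour 7). The latest of these is hour 7, so B runs hour 7 to 7 + 3 = hour 10.
D needs all of C (finishes hour 9); B (finishes hour 10). That puts its earliest start at hour 10; it finishes at 10 + 1 = hour 11.
For E: D (finishes hour 11); C (finishes hour 9); B (finishes hour 10, plus 2-hour gap → hour 12). Taking the maximum gives a start of hour 12, and it finishes at 12 + 2 = hour 14.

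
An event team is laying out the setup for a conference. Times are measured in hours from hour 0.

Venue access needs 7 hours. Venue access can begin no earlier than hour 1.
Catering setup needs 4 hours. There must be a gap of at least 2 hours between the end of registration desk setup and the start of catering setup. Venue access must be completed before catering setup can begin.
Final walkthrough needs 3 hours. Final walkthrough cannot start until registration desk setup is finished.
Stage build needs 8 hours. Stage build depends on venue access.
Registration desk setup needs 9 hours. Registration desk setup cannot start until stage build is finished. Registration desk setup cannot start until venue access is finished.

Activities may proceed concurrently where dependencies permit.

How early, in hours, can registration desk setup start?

Venue access cannot begin until its own release at hour 1. It runs from hour 1 to 1 + 7 = hour 8.
After venue access (finishes hour 8), stage build can start at hour 8 and finishes at hour 16.
Registration desk setup waits on stage build (finishes hour 16); venue access (finishes hour 8). The latest of these is hour 16, which is the earliest registration desk setup can start.

16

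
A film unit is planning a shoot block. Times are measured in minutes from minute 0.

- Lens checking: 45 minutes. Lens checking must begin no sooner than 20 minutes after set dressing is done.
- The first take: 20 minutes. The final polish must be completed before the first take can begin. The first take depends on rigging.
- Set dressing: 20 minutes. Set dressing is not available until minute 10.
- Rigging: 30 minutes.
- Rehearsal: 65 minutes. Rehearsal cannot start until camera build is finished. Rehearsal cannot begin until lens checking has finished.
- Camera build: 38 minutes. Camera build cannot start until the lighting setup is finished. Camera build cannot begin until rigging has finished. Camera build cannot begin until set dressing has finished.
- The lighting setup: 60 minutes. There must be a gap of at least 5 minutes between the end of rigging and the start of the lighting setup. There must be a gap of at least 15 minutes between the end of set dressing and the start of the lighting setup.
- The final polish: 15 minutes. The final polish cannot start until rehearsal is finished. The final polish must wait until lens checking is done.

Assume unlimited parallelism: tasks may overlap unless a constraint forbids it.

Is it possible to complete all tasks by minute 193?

No

Set dressing cannot begin until its own release at minute 10. It runs from minute 10 to 10 + 20 = minute 30.
Lens checking waits on set dressing (finishes minute 30, plus 20-minute gap → minute 50), so it starts at minute 50 and finishes at 50 + 45 = minute 95.
Rigging has no prerequisites, so it starts at minute 0 and finishes at minute 30.
The lighting setup needs all of rigging (finishes minute 30, plus 5-minute gap → minute 35); set dressing (finishes minute 30, plus 15-minute gap → minute 45). That puts its earliest start at minute 45; it finishes at 45 + 60 = minute 105.
Camera build needs all of the lighting setup (finishes minute 105); rigging (finishes minute 30); set dressing (finishes minute 30). That puts its earliest start at minute 105; it finishes at 105 + 38 = minute 143.
Rehearsal has to wait for camera build (finishes minute 143); lens checking (finishes minute 95). The latest of these is minute 143, so rehearsal runs minute 143 to 143 + 65 = minute 208.
The final polish needs all of rehearsal (finishes minute 208); lens checking (finishes minute 95). That puts its earliest start at minute 208; it finishes at 208 + 15 = minute 223.
The first take needs all of the final polish (finishes minute 223); rigging (finishes minute 30). That puts its earliest start at minute 223; it finishes at 223 + 20 = minute 243.
The earliest everything can be done is minute 243, which is after the deadline of 193, so it is not possible.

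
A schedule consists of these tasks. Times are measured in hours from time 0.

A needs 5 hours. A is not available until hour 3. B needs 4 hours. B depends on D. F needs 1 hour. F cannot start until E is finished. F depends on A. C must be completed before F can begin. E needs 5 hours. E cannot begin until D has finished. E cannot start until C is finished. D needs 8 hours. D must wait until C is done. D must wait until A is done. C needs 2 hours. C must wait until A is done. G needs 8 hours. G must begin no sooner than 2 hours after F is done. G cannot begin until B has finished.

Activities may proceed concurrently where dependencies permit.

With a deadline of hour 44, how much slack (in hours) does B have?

A cannot begin until its own release at hour 3. It runs from hour 3 to 3 + 5 = hour 8.
C waits on A (finishes hour 8), so it starts at hour 8 and finishes at 8 + 2 = hour 10.
D needs all of C (finishes hour 10); A (finishes hour 8). That puts its earliest start at hour 10; it finishes at 10 + 8 = hour 18.
B cannot begin until D (finishes hour 18). It runs from hour 18 to 18 + 4 = hour 22.

Working backward from the deadline:
Nothing follows G; the deadline of hour 44 is its only limit. It must start by 44 − 8 = hour 36.
B has to be done before G (must start by hour 36). That means finishing by hour 36, i.e. starting by 36 − 4 = hour 32.
So B can start as early as hour 18 and as late as hour 32, giving 32 − 18 = 14 hours of slack.

14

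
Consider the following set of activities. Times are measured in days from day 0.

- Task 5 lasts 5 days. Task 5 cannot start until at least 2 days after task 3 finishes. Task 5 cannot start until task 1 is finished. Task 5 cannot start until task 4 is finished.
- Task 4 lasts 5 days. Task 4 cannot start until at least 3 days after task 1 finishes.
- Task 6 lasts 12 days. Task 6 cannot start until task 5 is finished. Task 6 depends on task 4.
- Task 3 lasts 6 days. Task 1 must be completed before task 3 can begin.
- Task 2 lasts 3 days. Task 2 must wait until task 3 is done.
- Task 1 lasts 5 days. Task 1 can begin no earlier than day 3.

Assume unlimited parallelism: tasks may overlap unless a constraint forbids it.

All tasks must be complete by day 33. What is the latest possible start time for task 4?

Nothing follows task 6; the deadline of day 33 is its only limit. It must start by 33 − 12 = day 21.
Task 5 must finish before task 6 (must start by day 21). With a 5-day duration, task 5 must start by 21 − 5 = day 16.
Task 4 feeds task 5 (must start by day 16); task 6 (must start by day 21). Taking the minimum, task 4 must finish by day 16 and start by 16 − 5 = day 11.

11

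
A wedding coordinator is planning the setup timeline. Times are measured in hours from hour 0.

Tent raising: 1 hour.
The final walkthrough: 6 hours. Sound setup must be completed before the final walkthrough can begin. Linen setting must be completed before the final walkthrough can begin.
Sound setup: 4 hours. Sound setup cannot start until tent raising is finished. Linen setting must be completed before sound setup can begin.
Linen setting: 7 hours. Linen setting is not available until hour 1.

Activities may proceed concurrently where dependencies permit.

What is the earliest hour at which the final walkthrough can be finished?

Linen setting cannot begin until its own release at hour 1. It runs from hour 1 to 1 + 7 = hour 8.
Nothing blocks tent raising, so it runs from hour 0 to hour 1.
Sound setup has to wait for tent raising (finishes hour 1); linen setting (finishes hour 8). The latest of these is hour 8, so sound setup runs hour 8 to 8 + 4 = hour 12.
For the final walkthrough: sound setup (finishes hour 12); linen setting (finishes hour 8). Taking the maximum gives a start of hour 12, and it finishes at 12 + 6 = hour 18.

18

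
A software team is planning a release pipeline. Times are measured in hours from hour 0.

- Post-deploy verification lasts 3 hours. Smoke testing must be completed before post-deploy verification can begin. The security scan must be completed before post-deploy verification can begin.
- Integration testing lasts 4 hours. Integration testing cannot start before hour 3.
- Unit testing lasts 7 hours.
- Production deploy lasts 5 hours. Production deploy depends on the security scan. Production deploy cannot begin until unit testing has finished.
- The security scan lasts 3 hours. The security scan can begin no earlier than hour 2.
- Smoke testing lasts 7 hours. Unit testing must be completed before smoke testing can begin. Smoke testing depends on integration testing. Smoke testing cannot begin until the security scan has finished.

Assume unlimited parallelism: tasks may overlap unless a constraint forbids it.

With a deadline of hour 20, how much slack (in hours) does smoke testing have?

The security scan waits on its own release at hour 2, so it starts at hour 2 and finishes at 2 + 3 = hour 5.
Integration testing waits on its own release at hour 3, so it starts at hour 3 and finishes at 3 + 4 = hour 7.
Unit testing has no prerequisites, so it starts at hour 0 and finishes at hour 7.
Smoke testing needs all of unit testing (finishes hour 7); integration testing (finishes hour 7); the security scan (finishes hour 5). That puts its earliest start at hour 7; it finishes at 7 + 7 = hour 14.

Working backward from the deadline:
To finish by hour 20, post-deploy verification (duration 3) must start no later than hour 17.
Smoke testing must finish before post-deploy verification (must start by hour 17). With a 7-hour duration, smoke testing must start by 17 − 7 = hour 10.
So smoke testing can start as early as hour 7 and as late as hour 10, giving 10 − 7 = 3 hours of slack.

3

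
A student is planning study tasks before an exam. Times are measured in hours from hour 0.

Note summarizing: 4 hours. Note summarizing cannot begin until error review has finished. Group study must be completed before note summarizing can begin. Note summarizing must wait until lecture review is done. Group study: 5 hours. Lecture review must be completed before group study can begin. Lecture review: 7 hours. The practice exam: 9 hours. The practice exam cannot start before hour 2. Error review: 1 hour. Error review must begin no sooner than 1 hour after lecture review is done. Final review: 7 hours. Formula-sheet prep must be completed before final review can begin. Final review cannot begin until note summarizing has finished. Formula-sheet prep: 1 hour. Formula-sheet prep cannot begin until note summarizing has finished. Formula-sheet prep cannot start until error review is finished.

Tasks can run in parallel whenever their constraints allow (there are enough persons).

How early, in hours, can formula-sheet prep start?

Lecture review has no prerequisites, so it starts at hour 0 and finishes at hour 7.
Group study cannot begin until lecture review (finishes hour 7). It runs from hour 7 to 7 + 5 = hour 12.
Error review waits on lecture review (finishes hour 7, plus 1-hour gap → hour 8), so it starts at hour 8 and finishes at 8 + 1 = hour 9.
Note summarizing has to wait for error review (finishes hour 9); group study (finishes hour 12); lecture review (finishes hour 7). The latest of these is hour 12, so note summarizing runs hour 12 to 12 + 4 = hour 16.
Formula-sheet prep waits on note summarizing (finishes hour 16); error review (finishes hour 9). The latest of these is hour 16, which is the earliest formula-sheet prep can start.

16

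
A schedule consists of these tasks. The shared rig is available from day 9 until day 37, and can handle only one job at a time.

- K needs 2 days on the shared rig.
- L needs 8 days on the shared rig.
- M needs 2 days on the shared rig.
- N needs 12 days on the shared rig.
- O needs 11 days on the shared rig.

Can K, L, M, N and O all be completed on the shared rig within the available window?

No

The shared rig window is 37 − 9 = 28 days.
Running back to back, the jobs need 2 + 8 + 2 + 12 + 11 = 35 days on the shared rig.
Since 35 > 28, they cannot all fit.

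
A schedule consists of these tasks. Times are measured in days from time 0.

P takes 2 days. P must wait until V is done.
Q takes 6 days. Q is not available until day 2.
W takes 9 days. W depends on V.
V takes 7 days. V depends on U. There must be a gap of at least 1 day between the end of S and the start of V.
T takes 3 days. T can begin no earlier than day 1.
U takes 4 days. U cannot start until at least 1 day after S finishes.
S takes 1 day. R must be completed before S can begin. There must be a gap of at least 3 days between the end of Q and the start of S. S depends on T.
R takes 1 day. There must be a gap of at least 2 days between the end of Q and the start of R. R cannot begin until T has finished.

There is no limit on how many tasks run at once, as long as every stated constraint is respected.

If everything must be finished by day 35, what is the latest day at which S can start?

Nothing follows P; the deadline of day 35 is its only limit. It must start by 35 − 2 = day 33.
To finish by day 35, W (duration 9) must start no later than day 26.
V must finish in time for P (must start by day 33); W (must start by day 26). The tightest is day 26, so V must start by 26 − 7 = day 19.
Since V (must start by day 19) depends on it, U must finish by day 19. Backing off its 4-day duration gives a latest start of day 15.
S must finish in time for U (must start by day 15, minus 1-day gap → day 14); V (must start by day 19, minus 1-day gap → day 18). The tightest is day 14, so S must start by 14 − 1 = day 13.

13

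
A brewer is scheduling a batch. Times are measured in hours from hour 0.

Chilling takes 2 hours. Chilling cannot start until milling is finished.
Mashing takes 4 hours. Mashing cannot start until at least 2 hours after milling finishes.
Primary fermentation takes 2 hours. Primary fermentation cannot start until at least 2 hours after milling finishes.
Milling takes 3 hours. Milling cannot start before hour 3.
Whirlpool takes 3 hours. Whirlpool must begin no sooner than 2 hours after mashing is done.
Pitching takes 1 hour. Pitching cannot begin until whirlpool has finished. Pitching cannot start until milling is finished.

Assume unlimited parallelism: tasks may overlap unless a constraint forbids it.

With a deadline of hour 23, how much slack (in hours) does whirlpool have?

Milling cannot begin until its own release at hour 3. It runs from hour 3 to 3 + 3 = hour 6.
After milling (finishes hour 6, plus 2-hour gap → hour 8), mashing can start at hour 8 and finishes at hour 12.
After mashing (finishes hour 12, plus 2-hour gap → hour 14), whirlpool can start at hour 14 and finishes at hour 17.

Working backward from the deadline:
Pitching has no dependents, so it just needs to finish by hour 23. Starting by 23 − 1 = hour 22 achieves that.
Whirlpool must finish before pitching (must start by hour 22). With a 3-hour duration, whirlpool must start by 22 − 3 = hour 19.
So whirlpool can start as early as hour 14 and as late as hour 19, giving 19 − 14 = 5 hours of slack.

5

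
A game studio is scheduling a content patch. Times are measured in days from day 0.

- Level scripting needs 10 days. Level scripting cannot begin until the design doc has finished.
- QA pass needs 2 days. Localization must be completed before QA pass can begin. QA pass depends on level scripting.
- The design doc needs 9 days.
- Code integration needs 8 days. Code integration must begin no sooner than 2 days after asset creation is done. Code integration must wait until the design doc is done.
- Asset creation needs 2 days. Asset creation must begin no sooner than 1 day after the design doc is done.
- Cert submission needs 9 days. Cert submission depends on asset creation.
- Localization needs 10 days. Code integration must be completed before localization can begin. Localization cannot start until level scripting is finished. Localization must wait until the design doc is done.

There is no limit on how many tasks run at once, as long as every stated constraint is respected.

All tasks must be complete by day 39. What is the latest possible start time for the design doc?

Nothing follows QA pass; the deadline of day 39 is its only limit. It must start by 39 − 2 = day 37.
Localization must finish before QA pass (must start by day 37). With a 10-day duration, localization must start by 37 − 10 = day 27.
Code integration must finish before localization (must start by day 27). With an 8-day duration, code integration must start by 27 − 8 = day 19.
Cert submission must finish by day 39; it takes 9 days, so it must start by 39 − 9 = day 30.
Asset creation has several dependents: code integration (must start by day 19, minus 2-day gap → day 17); cert submission (must start by day 30). The earliest of those limits is day 17, so asset creation must start by 17 − 2 = day 15.
Level scripting has several dependents: localization (must start by day 27); QA pass (must start by day 37). The earliest of those limits is day 27, so level scripting must start by 27 − 10 = day 17.
The design doc feeds asset creation (must start by day 15, minus 1-day gap → day 14); level scripting (must start by day 17); code integration (must start by day 19); localization (must start by day 27). Taking the minimum, the design doc must finish by day 14 and start by 14 − 9 = day 5.

5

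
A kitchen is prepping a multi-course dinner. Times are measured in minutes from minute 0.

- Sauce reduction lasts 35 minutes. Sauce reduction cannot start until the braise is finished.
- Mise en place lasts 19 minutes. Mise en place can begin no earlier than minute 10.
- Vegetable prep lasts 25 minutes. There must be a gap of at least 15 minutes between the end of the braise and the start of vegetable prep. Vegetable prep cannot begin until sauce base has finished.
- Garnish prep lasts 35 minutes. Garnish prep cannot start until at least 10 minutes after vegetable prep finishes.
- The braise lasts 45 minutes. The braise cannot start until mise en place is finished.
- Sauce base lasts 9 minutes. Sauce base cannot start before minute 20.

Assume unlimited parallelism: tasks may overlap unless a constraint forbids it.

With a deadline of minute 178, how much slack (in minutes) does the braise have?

19

Mise en place waits on its own release at minute 10, so it starts at minute 10 and finishes at 10 + 19 = minute 29.
The braise waits on mise en place (finishes minute 29), so it starts at minute 29 and finishes at 29 + 45 = minute 74.

Working backward from the deadline:
Garnish prep has no dependents, so it just needs to finish by minute 178. Starting by 178 − 35 = minute 143 achieves that.
Vegetable prep has to be done before garnish prep (must start by minute 143, minus 10-minute gap → minute 133). That means finishing by minute 133, i.e. starting by 133 − 25 = minute 108.
Sauce reduction must finish by minute 178; it takes 35 minutes, so it must start by 178 − 35 = minute 143.
The braise has several dependents: vegetable prep (must start by minute 108, minus 15-minute gap → minute 93); sauce reduction (must start by minute 143). The earliest of those limits is minute 93, so the braise must start by 93 − 45 = minute 48.
So the braise can start as early as minute 29 and as late as minute 48, giving 48 − 29 = 19 minutes of slack.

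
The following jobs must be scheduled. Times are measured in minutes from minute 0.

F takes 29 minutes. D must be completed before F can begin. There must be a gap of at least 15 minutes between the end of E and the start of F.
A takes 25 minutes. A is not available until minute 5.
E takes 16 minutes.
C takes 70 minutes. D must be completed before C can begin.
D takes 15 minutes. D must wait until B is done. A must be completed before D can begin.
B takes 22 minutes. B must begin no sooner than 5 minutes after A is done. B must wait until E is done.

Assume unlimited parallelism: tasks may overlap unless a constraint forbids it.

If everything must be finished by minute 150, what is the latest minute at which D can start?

65

C must finish by minute 150; it takes 70 minutes, so it must start by 150 − 70 = minute 80.
F must finish by minute 150; it takes 29 minutes, so it must start by 150 − 29 = minute 121.
D feeds C (must start by minute 80); F (must start by minute 121). Taking the minimum, D must finish by minute 80 and start by 80 − 15 = minute 65.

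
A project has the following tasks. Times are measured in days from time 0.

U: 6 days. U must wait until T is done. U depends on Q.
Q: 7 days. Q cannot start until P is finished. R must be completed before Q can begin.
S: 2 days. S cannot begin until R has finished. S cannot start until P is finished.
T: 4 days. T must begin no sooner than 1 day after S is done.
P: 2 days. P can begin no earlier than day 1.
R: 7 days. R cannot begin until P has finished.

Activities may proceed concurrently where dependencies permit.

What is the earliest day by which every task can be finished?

After its own release at day 1, P can start at day 1 and finishes at day 3.
R waits on P (finishes day 3), so it starts at day 3 and finishes at 3 + 7 = day 10.
S cannot start until R (finishes day 10); P (finishes day 3). The controlling bound is day 10, so S finishes at 10 + 2 = day 12.
After S (finishes day 12, plus 1-day gap → day 13), T can start at day 13 and finishes at day 17.
Q cannot start until P (finishes day 3); R (finishes day 10). The controlling bound is day 10, so Q finishes at 10 + 7 = day 17.
U cannot start until T (finishes day 17); Q (finishes day 17). The controlling bound is day 17, so U finishes at 17 + 6 = day 23.
All tasks are finished once the last one completes. Finish times: P at 3, Q at 17, R at 10, S at 12, T at 17, U at 23. The latest is day 23.

23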